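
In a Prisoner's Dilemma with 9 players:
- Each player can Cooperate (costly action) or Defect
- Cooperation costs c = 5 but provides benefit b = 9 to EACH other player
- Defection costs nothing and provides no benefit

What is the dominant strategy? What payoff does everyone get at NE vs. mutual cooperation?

Dominant: Defect; NE payoff = 0; Coop payoff = 67

Work:
Defect dominates (saves cost c = 5, benefit to others is external)
NE: All defect → everyone gets 0
If all cooperate: each receives (8)×9 - 5 = 67
Social dilemma: 67 > 0 but NE gives 0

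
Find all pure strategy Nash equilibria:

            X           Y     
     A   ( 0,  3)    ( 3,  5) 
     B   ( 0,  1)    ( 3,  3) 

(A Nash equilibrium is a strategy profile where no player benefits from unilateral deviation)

Nash equilibrium: (A, Y), (B, Y)

Work:
Best responses:
  P1 vs X: payoffs [0, 0] → best response A/B (payoff 0)
  P1 vs Y: payoffs [3, 3] → best response A/B (payoff 3)
  P2 vs A: payoffs [3, 5] → best response Y (payoff 5)
  P2 vs B: payoffs [1, 3] → best response Y (payoff 3)
Mutual best responses: (A,Y), (B,Y) → Nash equilibria.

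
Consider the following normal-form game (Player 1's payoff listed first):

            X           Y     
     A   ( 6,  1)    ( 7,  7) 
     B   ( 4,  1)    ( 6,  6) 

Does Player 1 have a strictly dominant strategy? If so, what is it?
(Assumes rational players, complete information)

Yes, Player 1's strictly dominant strategy is A

Work:
A strategy strictly dominates another if it gives a strictly higher payoff against every opponent action. Compare each pair of P1's strategies column-by-column:
  A vs B: [6 vs 4, 7 vs 6] → A strictly dominates B
  B vs A: [4 vs 6, 6 vs 7] → B does not strictly dominate A (column X: 4 ≤ 6)
A strictly dominates every other strategy → strictly dominant.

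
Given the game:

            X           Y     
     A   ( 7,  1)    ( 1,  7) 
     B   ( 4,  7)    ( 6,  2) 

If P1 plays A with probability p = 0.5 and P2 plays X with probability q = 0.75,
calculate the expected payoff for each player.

E[P1] = 5.0, E[P2] = 4.125

Work:
E[P1] = p·q·π₁(A,X) + p·(1-q)·π₁(A,Y) + (1-p)·q·π₁(B,X) + (1-p)·(1-q)·π₁(B,Y)
= 0.5·0.75·7 + 0.5·0.25·1 + 0.5·0.75·4 + 0.5·0.25·6
= 5.0

E[P2] = 4.125 (similar calculation)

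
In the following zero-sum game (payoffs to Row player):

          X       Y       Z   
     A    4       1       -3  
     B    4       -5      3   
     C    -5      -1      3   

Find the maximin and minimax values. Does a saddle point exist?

Maximin = -3, Minimax = 1, Saddle: False

Work:
Row minimums: [-3, -5, -5] → maximin = -3
Column maximums: [4, 1, 3] → minimax = 1
No saddle point (maximin ≠ minimax). Mixed strategy needed.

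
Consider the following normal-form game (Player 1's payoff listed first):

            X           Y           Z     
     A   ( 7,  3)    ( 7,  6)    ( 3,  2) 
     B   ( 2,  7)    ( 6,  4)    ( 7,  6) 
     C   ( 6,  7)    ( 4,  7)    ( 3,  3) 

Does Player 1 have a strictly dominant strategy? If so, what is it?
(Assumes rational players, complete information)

No strictly dominant strategy exists for Player 1

Work:
A strategy strictly dominates another if it gives a strictly higher payoff against every opponent action. Compare each pair of P1's strategies column-by-column:
  A vs B: [7 vs 2, 7 vs 6, 3 vs 7] → A does not strictly dominate B (column Z: 3 ≤ 7)
  A vs C: [7 vs 6, 7 vs 4, 3 vs 3] → A does not strictly dominate C (column Z: 3 ≤ 3)
  B vs A: [2 vs 7, 6 vs 7, 7 vs 3] → B does not strictly dominate A (column X: 2 ≤ 7)
  B vs C: [2 vs 6, 6 vs 4, 7 vs 3] → B does not strictly dominate C (column X: 2 ≤ 6)
  C vs A: [6 vs 7, 4 vs 7, 3 vs 3] → C does not strictly dominate A (column X: 6 ≤ 7)
  C vs B: [6 vs 2, 4 vs 6, 3 vs 7] → C does not strictly dominate B (column Y: 4 ≤ 6)
No single strategy strictly dominates all others → no strictly dominant strategy.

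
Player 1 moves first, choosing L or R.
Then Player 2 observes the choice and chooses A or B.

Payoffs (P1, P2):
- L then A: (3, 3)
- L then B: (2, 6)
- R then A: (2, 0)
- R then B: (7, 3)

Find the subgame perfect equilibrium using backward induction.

P1 plays R, P2 plays B after L and B after R; Payoff (7, 3)

Work:
Backward induction:
After L: P2 chooses B → P1 gets 2
After R: P2 chooses B → P1 gets 7
P1 chooses R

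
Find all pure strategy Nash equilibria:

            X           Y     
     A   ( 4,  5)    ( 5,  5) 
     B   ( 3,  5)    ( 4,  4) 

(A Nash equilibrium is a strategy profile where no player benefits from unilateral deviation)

Nash equilibrium: (A, X), (A, Y)

Work:
Best responses:
  P1 vs X: payoffs [4, 3] → best response A (payoff 4)
  P1 vs Y: payoffs [5, 4] → best response A (payoff 5)
  P2 vs A: payoffs [5, 5] → best response X/Y (payoff 5)
  P2 vs B: payoffs [5, 4] → best response X (payoff 5)
Mutual best responses: (A,X), (A,Y) → Nash equilibria.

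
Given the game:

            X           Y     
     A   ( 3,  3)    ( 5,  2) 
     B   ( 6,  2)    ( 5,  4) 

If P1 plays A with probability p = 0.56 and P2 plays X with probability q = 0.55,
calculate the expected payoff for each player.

E[P1] = 4.626, E[P2] = 2.704

Work:
E[P1] = p·q·π₁(A,X) + p·(1-q)·π₁(A,Y) + (1-p)·q·π₁(B,X) + (1-p)·(1-q)·π₁(B,Y)
= 0.56·0.55·3 + 0.56·0.45·5 + 0.44·0.55·6 + 0.44·0.45·5
= 4.626

E[P2] = 2.704 (similar calculation)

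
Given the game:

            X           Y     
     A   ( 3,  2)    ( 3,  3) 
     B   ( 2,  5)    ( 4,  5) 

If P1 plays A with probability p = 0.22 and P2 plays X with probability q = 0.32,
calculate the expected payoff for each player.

E[P1] = 3.2808, E[P2] = 4.4896

Work:
E[P1] = p·q·π₁(A,X) + p·(1-q)·π₁(A,Y) + (1-p)·q·π₁(B,X) + (1-p)·(1-q)·π₁(B,Y)
= 0.22·0.32·3 + 0.22·0.68·3 + 0.78·0.32·2 + 0.78·0.68·4
= 3.2808

E[P2] = 4.4896 (similar calculation)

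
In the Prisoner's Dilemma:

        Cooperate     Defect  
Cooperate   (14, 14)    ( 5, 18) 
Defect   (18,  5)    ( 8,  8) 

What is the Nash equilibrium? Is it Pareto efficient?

(Defect, Defect) is NE; not Pareto efficient

Work:
Defect dominates Cooperate for both players:
If P2 cooperates: Defect (18) > Cooperate (14)
If P2 defects: Defect (8) > Cooperate (5)
NE: (Defect, Defect) with payoff (8, 8)
But (Cooperate, Cooperate) = (14, 14) Pareto dominates (8, 8)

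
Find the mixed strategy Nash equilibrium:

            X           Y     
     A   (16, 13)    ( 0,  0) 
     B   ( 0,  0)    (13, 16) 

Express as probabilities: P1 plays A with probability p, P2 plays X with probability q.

p = 0.5517, q = 0.4483

Work:
Find probabilities that make opponent indifferent:
P2 chooses q to make P1 indifferent between A and B
P1 chooses p to make P2 indifferent between X and Y
Mixed NE: P1 plays (A: 0.5517, B: 0.4483), P2 plays (X: 0.4483, Y: 0.5517)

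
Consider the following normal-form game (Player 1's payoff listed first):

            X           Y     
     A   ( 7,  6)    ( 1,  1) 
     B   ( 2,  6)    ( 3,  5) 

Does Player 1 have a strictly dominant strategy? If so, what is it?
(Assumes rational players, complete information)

No strictly dominant strategy exists for Player 1

Work:
A strategy strictly dominates another if it gives a strictly higher payoff against every opponent action. Compare each pair of P1's strategies column-by-column:
  A vs B: [7 vs 2, 1 vs 3] → A does not strictly dominate B (column Y: 1 ≤ 3)
  B vs A: [2 vs 7, 3 vs 1] → B does not strictly dominate A (column X: 2 ≤ 7)
No single strategy strictly dominates all others → no strictly dominant strategy.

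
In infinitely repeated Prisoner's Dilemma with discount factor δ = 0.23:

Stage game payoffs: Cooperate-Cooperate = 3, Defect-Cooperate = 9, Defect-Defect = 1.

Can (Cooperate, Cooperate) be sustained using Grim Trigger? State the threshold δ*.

δ* = 0.75; since δ = 0.23 < 0.75, cooperation cannot be sustained

Work:
For Grim Trigger:
Cooperate forever: 3/(1-δ)
Defect then punished: 9 + 1·δ/(1-δ)
Need: 3/(1-δ) ≥ 9 + 1·δ/(1-δ)
Solving: δ ≥ (T-R)/(T-P) = (9-3)/(9-1) = 0.75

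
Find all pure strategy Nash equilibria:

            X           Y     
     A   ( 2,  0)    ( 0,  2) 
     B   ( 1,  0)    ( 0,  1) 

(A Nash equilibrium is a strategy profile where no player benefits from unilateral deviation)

Nash equilibrium: (A, Y), (B, Y)

Work:
Best responses:
  P1 vs X: payoffs [2, 1] → best response A (payoff 2)
  P1 vs Y: payoffs [0, 0] → best response A/B (payoff 0)
  P2 vs A: payoffs [0, 2] → best response Y (payoff 2)
  P2 vs B: payoffs [0, 1] → best response Y (payoff 1)
Mutual best responses: (A,Y), (B,Y) → Nash equilibria.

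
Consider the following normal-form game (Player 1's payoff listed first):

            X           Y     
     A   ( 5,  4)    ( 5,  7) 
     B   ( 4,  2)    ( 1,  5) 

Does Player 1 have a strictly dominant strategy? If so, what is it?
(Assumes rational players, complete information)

Yes, Player 1's strictly dominant strategy is A

Work:
A strategy strictly dominates another if it gives a strictly higher payoff against every opponent action. Compare each pair of P1's strategies column-by-column:
  A vs B: [5 vs 4, 5 vs 1] → A strictly dominates B
  B vs A: [4 vs 5, 1 vs 5] → B does not strictly dominate A (column X: 4 ≤ 5)
A strictly dominates every other strategy → strictly dominant.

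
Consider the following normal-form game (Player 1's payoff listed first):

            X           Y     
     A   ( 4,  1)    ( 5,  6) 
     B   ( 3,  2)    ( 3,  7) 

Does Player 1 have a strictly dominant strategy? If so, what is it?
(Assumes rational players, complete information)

Yes, Player 1's strictly dominant strategy is A

Work:
A strategy strictly dominates another if it gives a strictly higher payoff against every opponent action. Compare each pair of P1's strategies column-by-column:
  A vs B: [4 vs 3, 5 vs 3] → A strictly dominates B
  B vs A: [3 vs 4, 3 vs 5] → B does not strictly dominate A (column X: 3 ≤ 4)
A strictly dominates every other strategy → strictly dominant.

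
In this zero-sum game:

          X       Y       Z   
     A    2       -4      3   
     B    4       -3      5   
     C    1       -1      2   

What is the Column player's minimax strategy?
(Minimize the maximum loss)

Column should play Y, value = -1

Work:
Column player minimizes Row's maximum payoff:
Column X: max payoff to Row = 4
Column Y: max payoff to Row = -1
Column Z: max payoff to Row = 5
Minimum is -1, achieved by column Y.
Minimax strategy: Y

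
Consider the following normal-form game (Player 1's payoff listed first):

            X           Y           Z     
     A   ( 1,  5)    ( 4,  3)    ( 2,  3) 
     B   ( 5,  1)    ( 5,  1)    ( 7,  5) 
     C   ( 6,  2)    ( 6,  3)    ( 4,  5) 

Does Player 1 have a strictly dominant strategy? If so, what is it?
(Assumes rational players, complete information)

No strictly dominant strategy exists for Player 1

Work:
A strategy strictly dominates another if it gives a strictly higher payoff against every opponent action. Compare each pair of P1's strategies column-by-column:
  A vs B: [1 vs 5, 4 vs 5, 2 vs 7] → A does not strictly dominate B (column X: 1 ≤ 5)
  A vs C: [1 vs 6, 4 vs 6, 2 vs 4] → A does not strictly dominate C (column X: 1 ≤ 6)
  B vs A: [5 vs 1, 5 vs 4, 7 vs 2] → B strictly dominates A
  B vs C: [5 vs 6, 5 vs 6, 7 vs 4] → B does not strictly dominate C (column X: 5 ≤ 6)
  C vs A: [6 vs 1, 6 vs 4, 4 vs 2] → C strictly dominates A
  C vs B: [6 vs 5, 6 vs 5, 4 vs 7] → C does not strictly dominate B (column Z: 4 ≤ 7)
No single strategy strictly dominates all others → no strictly dominant strategy.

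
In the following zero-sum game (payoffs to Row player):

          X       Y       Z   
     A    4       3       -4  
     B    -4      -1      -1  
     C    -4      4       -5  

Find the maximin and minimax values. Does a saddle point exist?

Maximin = -4, Minimax = -1, Saddle: False

Work:
Row minimums: [-4, -4, -5] → maximin = -4
Column maximums: [4, 4, -1] → minimax = -1
No saddle point (maximin ≠ minimax). Mixed strategy needed.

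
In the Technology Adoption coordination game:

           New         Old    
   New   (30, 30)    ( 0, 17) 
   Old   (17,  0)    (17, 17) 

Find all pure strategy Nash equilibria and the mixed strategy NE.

Pure NE: (New, New) and (Old, Old); Mixed NE: p = 0.5667, q = 0.5667

Work:
Check pure NE:
(New, New): (30, 30) - no unilateral deviation beneficial
(Old, Old): (17, 17) - no unilateral deviation beneficial
Mixed NE: P1 plays New with p = 0.5667, P2 plays New with q = 0.5667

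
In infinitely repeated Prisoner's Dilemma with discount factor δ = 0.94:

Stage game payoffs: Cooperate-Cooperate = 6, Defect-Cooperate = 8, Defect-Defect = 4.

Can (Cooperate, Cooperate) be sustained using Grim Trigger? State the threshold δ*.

δ* = 0.5; since δ = 0.94 ≥ 0.5, cooperation can be sustained

Work:
For Grim Trigger:
Cooperate forever: 6/(1-δ)
Defect then punished: 8 + 4·δ/(1-δ)
Need: 6/(1-δ) ≥ 8 + 4·δ/(1-δ)
Solving: δ ≥ (T-R)/(T-P) = (8-6)/(8-4) = 0.5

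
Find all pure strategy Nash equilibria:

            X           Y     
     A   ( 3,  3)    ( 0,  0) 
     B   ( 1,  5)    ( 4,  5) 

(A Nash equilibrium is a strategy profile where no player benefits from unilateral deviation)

Nash equilibrium: (A, X), (B, Y)

Work:
Best responses:
  P1 vs X: payoffs [3, 1] → best response A (payoff 3)
  P1 vs Y: payoffs [0, 4] → best response B (payoff 4)
  P2 vs A: payoffs [3, 0] → best response X (payoff 3)
  P2 vs B: payoffs [5, 5] → best response X/Y (payoff 5)
Mutual best responses: (A,X), (B,Y) → Nash equilibria.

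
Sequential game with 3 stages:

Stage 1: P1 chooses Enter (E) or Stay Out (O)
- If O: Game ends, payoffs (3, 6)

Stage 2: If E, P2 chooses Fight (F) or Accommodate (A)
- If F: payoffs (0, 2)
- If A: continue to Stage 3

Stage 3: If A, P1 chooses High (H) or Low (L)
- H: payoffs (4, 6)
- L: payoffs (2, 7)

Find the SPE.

SPE: (E, A, H); Outcome (4, 6)

Work:
Stage 3: P1 chooses H (4 vs 2)
Stage 2: P2: F->2, A->6 (anticipating H). Choose A
Stage 1: P1: O->3, E->4 (anticipating A, H). Choose E
SPE path: E -> A -> H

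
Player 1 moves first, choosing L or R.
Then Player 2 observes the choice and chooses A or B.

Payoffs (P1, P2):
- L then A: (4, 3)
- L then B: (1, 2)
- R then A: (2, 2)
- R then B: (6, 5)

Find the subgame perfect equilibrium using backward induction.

P1 plays R, P2 plays A after L and B after R; Payoff (6, 5)

Work:
Backward induction:
After L: P2 chooses A → P1 gets 4
After R: P2 chooses B → P1 gets 6
P1 chooses R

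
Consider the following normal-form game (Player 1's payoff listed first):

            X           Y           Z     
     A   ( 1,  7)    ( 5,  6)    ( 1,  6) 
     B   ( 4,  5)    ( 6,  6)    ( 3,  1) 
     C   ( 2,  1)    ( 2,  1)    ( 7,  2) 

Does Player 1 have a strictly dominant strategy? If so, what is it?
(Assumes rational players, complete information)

No strictly dominant strategy exists for Player 1

Work:
A strategy strictly dominates another if it gives a strictly higher payoff against every opponent action. Compare each pair of P1's strategies column-by-column:
  A vs B: [1 vs 4, 5 vs 6, 1 vs 3] → A does not strictly dominate B (column X: 1 ≤ 4)
  A vs C: [1 vs 2, 5 vs 2, 1 vs 7] → A does not strictly dominate C (column X: 1 ≤ 2)
  B vs A: [4 vs 1, 6 vs 5, 3 vs 1] → B strictly dominates A
  B vs C: [4 vs 2, 6 vs 2, 3 vs 7] → B does not strictly dominate C (column Z: 3 ≤ 7)
  C vs A: [2 vs 1, 2 vs 5, 7 vs 1] → C does not strictly dominate A (column Y: 2 ≤ 5)
  C vs B: [2 vs 4, 2 vs 6, 7 vs 3] → C does not strictly dominate B (column X: 2 ≤ 4)
No single strategy strictly dominates all others → no strictly dominant strategy.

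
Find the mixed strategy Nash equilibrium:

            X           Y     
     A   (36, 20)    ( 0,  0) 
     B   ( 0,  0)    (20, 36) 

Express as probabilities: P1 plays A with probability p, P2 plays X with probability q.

p = 0.6429, q = 0.3571

Work:
Find probabilities that make opponent indifferent:
P2 chooses q to make P1 indifferent between A and B
P1 chooses p to make P2 indifferent between X and Y
Mixed NE: P1 plays (A: 0.6429, B: 0.3571), P2 plays (X: 0.3571, Y: 0.6429)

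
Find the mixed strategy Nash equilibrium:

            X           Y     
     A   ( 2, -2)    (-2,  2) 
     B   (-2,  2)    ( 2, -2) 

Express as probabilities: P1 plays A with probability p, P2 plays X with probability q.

p = 0.5, q = 0.5

Work:
Find probabilities that make opponent indifferent:
P2 chooses q to make P1 indifferent between A and B
P1 chooses p to make P2 indifferent between X and Y
Mixed NE: P1 plays (A: 0.5, B: 0.5), P2 plays (X: 0.5, Y: 0.5)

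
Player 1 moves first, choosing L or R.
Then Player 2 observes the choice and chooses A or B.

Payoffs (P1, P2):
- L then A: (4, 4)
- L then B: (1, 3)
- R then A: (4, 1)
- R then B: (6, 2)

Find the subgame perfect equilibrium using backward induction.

P1 plays R, P2 plays A after L and B after R; Payoff (6, 2)

Work:
Backward induction:
After L: P2 chooses A → P1 gets 4
After R: P2 chooses B → P1 gets 6
P1 chooses R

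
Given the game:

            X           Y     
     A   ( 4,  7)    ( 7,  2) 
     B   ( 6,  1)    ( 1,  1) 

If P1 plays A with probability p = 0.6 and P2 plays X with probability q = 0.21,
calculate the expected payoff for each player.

E[P1] = 4.642, E[P2] = 2.23

Work:
E[P1] = p·q·π₁(A,X) + p·(1-q)·π₁(A,Y) + (1-p)·q·π₁(B,X) + (1-p)·(1-q)·π₁(B,Y)
= 0.6·0.21·4 + 0.6·0.79·7 + 0.4·0.21·6 + 0.4·0.79·1
= 4.642

E[P2] = 2.23 (similar calculation)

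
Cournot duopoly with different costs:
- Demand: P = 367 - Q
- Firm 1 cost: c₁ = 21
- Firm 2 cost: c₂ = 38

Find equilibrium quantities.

q₁* = 121.0, q₂* = 104.0

Work:
Reaction: q₁ = (367 - 21 - q₂)/2
Reaction: q₂ = (367 - 38 - q₁)/2
Solve simultaneously:
q₁* = (367 - 2×21 + 38)/3 = 121.0
q₂* = (367 - 2×38 + 21)/3 = 104.0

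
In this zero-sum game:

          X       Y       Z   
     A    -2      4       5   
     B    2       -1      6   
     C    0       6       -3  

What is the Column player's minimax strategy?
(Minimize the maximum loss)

Column should play X, value = 2

Work:
Column player minimizes Row's maximum payoff:
Column X: max payoff to Row = 2
Column Y: max payoff to Row = 6
Column Z: max payoff to Row = 6
Minimum is 2, achieved by column X.
Minimax strategy: X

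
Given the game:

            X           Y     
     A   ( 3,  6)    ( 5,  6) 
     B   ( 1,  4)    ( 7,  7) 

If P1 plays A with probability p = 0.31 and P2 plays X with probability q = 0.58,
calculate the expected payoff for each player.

E[P1] = 3.6192, E[P2] = 5.4894

Work:
E[P1] = p·q·π₁(A,X) + p·(1-q)·π₁(A,Y) + (1-p)·q·π₁(B,X) + (1-p)·(1-q)·π₁(B,Y)
= 0.31·0.58·3 + 0.31·0.42·5 + 0.69·0.58·1 + 0.69·0.42·7
= 3.6192

E[P2] = 5.4894 (similar calculation)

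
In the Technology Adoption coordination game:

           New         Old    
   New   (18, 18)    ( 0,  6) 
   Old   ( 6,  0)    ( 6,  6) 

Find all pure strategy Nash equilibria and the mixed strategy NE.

Pure NE: (New, New) and (Old, Old); Mixed NE: p = 0.3333, q = 0.3333

Work:
Check pure NE:
(New, New): (18, 18) - no unilateral deviation beneficial
(Old, Old): (6, 6) - no unilateral deviation beneficial
Mixed NE: P1 plays New with p = 0.3333, P2 plays New with q = 0.3333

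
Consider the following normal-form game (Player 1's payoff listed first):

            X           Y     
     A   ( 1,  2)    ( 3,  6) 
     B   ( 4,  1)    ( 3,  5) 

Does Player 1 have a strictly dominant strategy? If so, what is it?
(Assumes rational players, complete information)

No strictly dominant strategy exists for Player 1

Work:
A strategy strictly dominates another if it gives a strictly higher payoff against every opponent action. Compare each pair of P1's strategies column-by-column:
  A vs B: [1 vs 4, 3 vs 3] → A does not strictly dominate B (column X: 1 ≤ 4)
  B vs A: [4 vs 1, 3 vs 3] → B does not strictly dominate A (column Y: 3 ≤ 3)
No single strategy strictly dominates all others → no strictly dominant strategy.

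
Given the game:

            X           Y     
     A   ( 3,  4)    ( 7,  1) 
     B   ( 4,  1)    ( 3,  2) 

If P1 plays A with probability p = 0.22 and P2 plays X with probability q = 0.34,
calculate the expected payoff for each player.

E[P1] = 3.846, E[P2] = 1.7392

Work:
E[P1] = p·q·π₁(A,X) + p·(1-q)·π₁(A,Y) + (1-p)·q·π₁(B,X) + (1-p)·(1-q)·π₁(B,Y)
= 0.22·0.34·3 + 0.22·0.66·7 + 0.78·0.34·4 + 0.78·0.66·3
= 3.846

E[P2] = 1.7392 (similar calculation)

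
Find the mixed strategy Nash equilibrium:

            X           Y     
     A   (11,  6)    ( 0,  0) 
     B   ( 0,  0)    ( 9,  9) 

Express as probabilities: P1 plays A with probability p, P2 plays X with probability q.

p = 0.6, q = 0.45

Work:
Find probabilities that make opponent indifferent:
P2 chooses q to make P1 indifferent between A and B
P1 chooses p to make P2 indifferent between X and Y
Mixed NE: P1 plays (A: 0.6, B: 0.4), P2 plays (X: 0.45, Y: 0.55)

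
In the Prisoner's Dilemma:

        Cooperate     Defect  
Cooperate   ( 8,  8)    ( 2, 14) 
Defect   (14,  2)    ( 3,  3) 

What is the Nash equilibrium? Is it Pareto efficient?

(Defect, Defect) is NE; not Pareto efficient

Work:
Defect dominates Cooperate for both players:
If P2 cooperates: Defect (14) > Cooperate (8)
If P2 defects: Defect (3) > Cooperate (2)
NE: (Defect, Defect) with payoff (3, 3)
But (Cooperate, Cooperate) = (8, 8) Pareto dominates (3, 3)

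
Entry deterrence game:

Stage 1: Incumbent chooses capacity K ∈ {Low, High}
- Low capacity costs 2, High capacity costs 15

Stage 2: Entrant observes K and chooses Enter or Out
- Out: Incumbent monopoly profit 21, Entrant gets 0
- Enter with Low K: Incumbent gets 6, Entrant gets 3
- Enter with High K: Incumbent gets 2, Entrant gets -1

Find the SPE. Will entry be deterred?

SPE: (High, Enter|Low, Out|High); Entry deterred. Incumbent net profit = 6

Work:
After Low K: Entrant enters (3 > 0)
After High K: Entrant stays out (-1 < 0)
Incumbent: Low → 6−2=4, High → 21−15=6
Incumbent chooses High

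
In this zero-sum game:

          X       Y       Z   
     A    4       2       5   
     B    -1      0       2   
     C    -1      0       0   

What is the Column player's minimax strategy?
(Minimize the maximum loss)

Column should play Y, value = 2

Work:
Column player minimizes Row's maximum payoff:
Column X: max payoff to Row = 4
Column Y: max payoff to Row = 2
Column Z: max payoff to Row = 5
Minimum is 2, achieved by column Y.
Minimax strategy: Y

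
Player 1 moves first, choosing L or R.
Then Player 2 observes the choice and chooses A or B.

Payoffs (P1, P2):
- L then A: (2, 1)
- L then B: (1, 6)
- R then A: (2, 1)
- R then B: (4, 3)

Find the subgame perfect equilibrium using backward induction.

P1 plays R, P2 plays B after L and B after R; Payoff (4, 3)

Work:
Backward induction:
After L: P2 chooses B → P1 gets 1
After R: P2 chooses B → P1 gets 4
P1 chooses R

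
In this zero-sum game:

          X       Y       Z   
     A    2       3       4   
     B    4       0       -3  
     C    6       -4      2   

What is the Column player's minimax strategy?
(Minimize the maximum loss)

Column should play Y, value = 3

Work:
Column player minimizes Row's maximum payoff:
Column X: max payoff to Row = 6
Column Y: max payoff to Row = 3
Column Z: max payoff to Row = 4
Minimum is 3, achieved by column Y.
Minimax strategy: Y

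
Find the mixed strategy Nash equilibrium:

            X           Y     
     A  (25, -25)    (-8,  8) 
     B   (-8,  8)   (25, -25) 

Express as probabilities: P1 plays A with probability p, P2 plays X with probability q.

p = 0.5, q = 0.5

Work:
Find probabilities that make opponent indifferent:
P2 chooses q to make P1 indifferent between A and B
P1 chooses p to make P2 indifferent between X and Y
Mixed NE: P1 plays (A: 0.5, B: 0.5), P2 plays (X: 0.5, Y: 0.5)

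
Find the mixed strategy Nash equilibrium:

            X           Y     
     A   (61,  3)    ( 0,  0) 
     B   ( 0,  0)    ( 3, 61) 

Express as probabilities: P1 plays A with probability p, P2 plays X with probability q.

p = 0.9531, q = 0.0469

Work:
Find probabilities that make opponent indifferent:
P2 chooses q to make P1 indifferent between A and B
P1 chooses p to make P2 indifferent between X and Y
Mixed NE: P1 plays (A: 0.9531, B: 0.0469), P2 plays (X: 0.0469, Y: 0.9531)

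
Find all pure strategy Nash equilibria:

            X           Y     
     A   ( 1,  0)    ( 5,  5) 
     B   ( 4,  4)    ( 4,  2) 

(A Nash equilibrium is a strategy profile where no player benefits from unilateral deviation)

Nash equilibrium: (A, Y), (B, X)

Work:
Best responses:
  P1 vs X: payoffs [1, 4] → best response B (payoff 4)
  P1 vs Y: payoffs [5, 4] → best response A (payoff 5)
  P2 vs A: payoffs [0, 5] → best response Y (payoff 5)
  P2 vs B: payoffs [4, 2] → best response X (payoff 4)
Mutual best responses: (A,Y), (B,X) → Nash equilibria.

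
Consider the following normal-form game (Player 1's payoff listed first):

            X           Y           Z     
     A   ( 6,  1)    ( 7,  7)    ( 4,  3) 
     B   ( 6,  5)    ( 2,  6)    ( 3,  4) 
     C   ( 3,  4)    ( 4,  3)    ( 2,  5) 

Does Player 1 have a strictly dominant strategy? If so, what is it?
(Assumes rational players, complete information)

No strictly dominant strategy exists for Player 1

Work:
A strategy strictly dominates another if it gives a strictly higher payoff against every opponent action. Compare each pair of P1's strategies column-by-column:
  A vs B: [6 vs 6, 7 vs 2, 4 vs 3] → A does not strictly dominate B (column X: 6 ≤ 6)
  A vs C: [6 vs 3, 7 vs 4, 4 vs 2] → A strictly dominates C
  B vs A: [6 vs 6, 2 vs 7, 3 vs 4] → B does not strictly dominate A (column X: 6 ≤ 6)
  B vs C: [6 vs 3, 2 vs 4, 3 vs 2] → B does not strictly dominate C (column Y: 2 ≤ 4)
  C vs A: [3 vs 6, 4 vs 7, 2 vs 4] → C does not strictly dominate A (column X: 3 ≤ 6)
  C vs B: [3 vs 6, 4 vs 2, 2 vs 3] → C does not strictly dominate B (column X: 3 ≤ 6)
No single strategy strictly dominates all others → no strictly dominant strategy.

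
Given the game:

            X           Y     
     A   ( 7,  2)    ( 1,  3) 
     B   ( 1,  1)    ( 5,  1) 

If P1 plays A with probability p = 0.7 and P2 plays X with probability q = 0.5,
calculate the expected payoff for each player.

E[P1] = 3.7, E[P2] = 2.05

Work:
E[P1] = p·q·π₁(A,X) + p·(1-q)·π₁(A,Y) + (1-p)·q·π₁(B,X) + (1-p)·(1-q)·π₁(B,Y)
= 0.7·0.5·7 + 0.7·0.5·1 + 0.3·0.5·1 + 0.3·0.5·5
= 3.7

E[P2] = 2.05 (similar calculation)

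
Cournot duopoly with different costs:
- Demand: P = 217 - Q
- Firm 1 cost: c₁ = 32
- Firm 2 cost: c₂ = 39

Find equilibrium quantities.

q₁* = 64.0, q₂* = 57.0

Work:
Reaction: q₁ = (217 - 32 - q₂)/2
Reaction: q₂ = (217 - 39 - q₁)/2
Solve simultaneously:
q₁* = (217 - 2×32 + 39)/3 = 64.0
q₂* = (217 - 2×39 + 32)/3 = 57.0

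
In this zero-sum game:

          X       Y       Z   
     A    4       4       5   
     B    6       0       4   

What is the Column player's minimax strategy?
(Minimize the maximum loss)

Column should play Y, value = 4

Work:
Column player minimizes Row's maximum payoff:
Column X: max payoff to Row = 6
Column Y: max payoff to Row = 4
Column Z: max payoff to Row = 5
Minimum is 4, achieved by column Y.
Minimax strategy: Y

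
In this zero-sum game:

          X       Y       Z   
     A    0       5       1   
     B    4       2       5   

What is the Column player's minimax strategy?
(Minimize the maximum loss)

Column should play X, value = 4

Work:
Column player minimizes Row's maximum payoff:
Column X: max payoff to Row = 4
Column Y: max payoff to Row = 5
Column Z: max payoff to Row = 5
Minimum is 4, achieved by column X.
Minimax strategy: X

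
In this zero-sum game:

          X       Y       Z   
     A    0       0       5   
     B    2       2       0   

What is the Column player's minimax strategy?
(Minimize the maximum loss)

Column should play X or Y (all achieve the minimum), value = 2

Work:
Column player minimizes Row's maximum payoff:
Column X: max payoff to Row = 2
Column Y: max payoff to Row = 2
Column Z: max payoff to Row = 5
Minimum is 2, achieved by columns X, Y (tied).
Each of X or Y is a minimax strategy.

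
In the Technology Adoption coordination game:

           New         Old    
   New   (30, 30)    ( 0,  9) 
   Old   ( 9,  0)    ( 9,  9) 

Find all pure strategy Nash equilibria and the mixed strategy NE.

Pure NE: (New, New) and (Old, Old); Mixed NE: p = 0.3, q = 0.3

Work:
Check pure NE:
(New, New): (30, 30) - no unilateral deviation beneficial
(Old, Old): (9, 9) - no unilateral deviation beneficial
Mixed NE: P1 plays New with p = 0.3, P2 plays New with q = 0.3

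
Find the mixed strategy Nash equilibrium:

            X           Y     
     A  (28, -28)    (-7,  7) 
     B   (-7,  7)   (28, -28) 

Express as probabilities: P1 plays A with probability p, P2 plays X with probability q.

p = 0.5, q = 0.5

Work:
Find probabilities that make opponent indifferent:
P2 chooses q to make P1 indifferent between A and B
P1 chooses p to make P2 indifferent between X and Y
Mixed NE: P1 plays (A: 0.5, B: 0.5), P2 plays (X: 0.5, Y: 0.5)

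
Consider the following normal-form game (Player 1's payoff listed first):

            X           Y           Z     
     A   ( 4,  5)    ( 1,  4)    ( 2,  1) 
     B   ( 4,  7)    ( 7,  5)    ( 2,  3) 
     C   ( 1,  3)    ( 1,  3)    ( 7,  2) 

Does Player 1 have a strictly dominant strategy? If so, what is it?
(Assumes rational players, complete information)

No strictly dominant strategy exists for Player 1

Work:
A strategy strictly dominates another if it gives a strictly higher payoff against every opponent action. Compare each pair of P1's strategies column-by-column:
  A vs B: [4 vs 4, 1 vs 7, 2 vs 2] → A does not strictly dominate B (column X: 4 ≤ 4)
  A vs C: [4 vs 1, 1 vs 1, 2 vs 7] → A does not strictly dominate C (column Y: 1 ≤ 1)
  B vs A: [4 vs 4, 7 vs 1, 2 vs 2] → B does not strictly dominate A (column X: 4 ≤ 4)
  B vs C: [4 vs 1, 7 vs 1, 2 vs 7] → B does not strictly dominate C (column Z: 2 ≤ 7)
  C vs A: [1 vs 4, 1 vs 1, 7 vs 2] → C does not strictly dominate A (column X: 1 ≤ 4)
  C vs B: [1 vs 4, 1 vs 7, 7 vs 2] → C does not strictly dominate B (column X: 1 ≤ 4)
No single strategy strictly dominates all others → no strictly dominant strategy.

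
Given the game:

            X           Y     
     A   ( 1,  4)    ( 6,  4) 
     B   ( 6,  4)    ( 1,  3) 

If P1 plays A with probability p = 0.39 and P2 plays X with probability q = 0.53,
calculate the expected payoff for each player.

E[P1] = 3.533, E[P2] = 3.7133

Work:
E[P1] = p·q·π₁(A,X) + p·(1-q)·π₁(A,Y) + (1-p)·q·π₁(B,X) + (1-p)·(1-q)·π₁(B,Y)
= 0.39·0.53·1 + 0.39·0.47·6 + 0.61·0.53·6 + 0.61·0.47·1
= 3.533

E[P2] = 3.7133 (similar calculation)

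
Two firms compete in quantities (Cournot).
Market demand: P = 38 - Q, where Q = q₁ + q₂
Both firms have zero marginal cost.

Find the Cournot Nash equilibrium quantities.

q₁* = q₂* = 12.67; P* = 12.67

Work:
Profit: π_i = P·q_i = (a - q_i - q_j)·q_i
FOC: ∂π_i/∂q_i = a - 2q_i - q_j = 0
Reaction function: q_i = (38 - q_j)/2
Symmetry: q* = 38/3 = 12.67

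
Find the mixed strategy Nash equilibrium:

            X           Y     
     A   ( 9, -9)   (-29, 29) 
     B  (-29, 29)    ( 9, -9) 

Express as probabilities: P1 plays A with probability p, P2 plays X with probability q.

p = 0.5, q = 0.5

Work:
Find probabilities that make opponent indifferent:
P2 chooses q to make P1 indifferent between A and B
P1 chooses p to make P2 indifferent between X and Y
Mixed NE: P1 plays (A: 0.5, B: 0.5), P2 plays (X: 0.5, Y: 0.5)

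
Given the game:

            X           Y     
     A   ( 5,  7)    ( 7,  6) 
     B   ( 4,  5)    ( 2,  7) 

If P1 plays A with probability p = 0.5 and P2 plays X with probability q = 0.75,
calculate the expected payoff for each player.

E[P1] = 4.5, E[P2] = 6.125

Work:
E[P1] = p·q·π₁(A,X) + p·(1-q)·π₁(A,Y) + (1-p)·q·π₁(B,X) + (1-p)·(1-q)·π₁(B,Y)
= 0.5·0.75·5 + 0.5·0.25·7 + 0.5·0.75·4 + 0.5·0.25·2
= 4.5

E[P2] = 6.125 (similar calculation)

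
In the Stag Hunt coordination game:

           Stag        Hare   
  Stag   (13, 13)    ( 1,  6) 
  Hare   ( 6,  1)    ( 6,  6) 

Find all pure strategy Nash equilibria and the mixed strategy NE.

Pure NE: (Stag, Stag) and (Hare, Hare); Mixed NE: p = 0.4167, q = 0.4167

Work:
Check pure NE:
(Stag, Stag): (13, 13) - no unilateral deviation beneficial
(Hare, Hare): (6, 6) - no unilateral deviation beneficial
Mixed NE: P1 plays Stag with p = 0.4167, P2 plays Stag with q = 0.4167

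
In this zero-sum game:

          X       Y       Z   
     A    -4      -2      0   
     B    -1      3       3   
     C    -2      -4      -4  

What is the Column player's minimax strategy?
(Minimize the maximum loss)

Column should play X, value = -1

Work:
Column player minimizes Row's maximum payoff:
Column X: max payoff to Row = -1
Column Y: max payoff to Row = 3
Column Z: max payoff to Row = 3
Minimum is -1, achieved by column X.
Minimax strategy: X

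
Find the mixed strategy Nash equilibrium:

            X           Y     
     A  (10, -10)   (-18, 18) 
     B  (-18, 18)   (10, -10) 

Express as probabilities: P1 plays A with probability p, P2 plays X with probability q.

p = 0.5, q = 0.5

Work:
Find probabilities that make opponent indifferent:
P2 chooses q to make P1 indifferent between A and B
P1 chooses p to make P2 indifferent between X and Y
Mixed NE: P1 plays (A: 0.5, B: 0.5), P2 plays (X: 0.5, Y: 0.5)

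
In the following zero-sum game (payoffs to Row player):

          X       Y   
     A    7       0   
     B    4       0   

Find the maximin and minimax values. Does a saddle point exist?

Maximin = 0, Minimax = 0, Saddle: True

Work:
Row minimums: [0, 0] → maximin = 0
Column maximums: [7, 0] → minimax = 0
Saddle point exists! Game value = 0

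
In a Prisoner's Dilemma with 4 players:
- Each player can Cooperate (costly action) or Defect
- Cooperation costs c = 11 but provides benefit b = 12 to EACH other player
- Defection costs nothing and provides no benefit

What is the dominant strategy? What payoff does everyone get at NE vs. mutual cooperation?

Dominant: Defect; NE payoff = 0; Coop payoff = 25

Work:
Defect dominates (saves cost c = 11, benefit to others is external)
NE: All defect → everyone gets 0
If all cooperate: each receives (3)×12 - 11 = 25
Social dilemma: 25 > 0 but NE gives 0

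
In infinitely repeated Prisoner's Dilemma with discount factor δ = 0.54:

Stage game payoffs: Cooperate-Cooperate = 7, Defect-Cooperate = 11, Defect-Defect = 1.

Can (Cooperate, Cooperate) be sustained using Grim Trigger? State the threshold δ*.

δ* = 0.4; since δ = 0.54 ≥ 0.4, cooperation can be sustained

Work:
For Grim Trigger:
Cooperate forever: 7/(1-δ)
Defect then punished: 11 + 1·δ/(1-δ)
Need: 7/(1-δ) ≥ 11 + 1·δ/(1-δ)
Solving: δ ≥ (T-R)/(T-P) = (11-7)/(11-1) = 0.4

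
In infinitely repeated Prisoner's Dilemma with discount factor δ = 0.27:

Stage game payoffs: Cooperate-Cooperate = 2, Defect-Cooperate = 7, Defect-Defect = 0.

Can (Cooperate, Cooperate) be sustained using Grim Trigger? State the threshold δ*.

δ* = 0.7143; since δ = 0.27 < 0.7143, cooperation cannot be sustained

Work:
For Grim Trigger:
Cooperate forever: 2/(1-δ)
Defect then punished: 7 + 0·δ/(1-δ)
Need: 2/(1-δ) ≥ 7 + 0·δ/(1-δ)
Solving: δ ≥ (T-R)/(T-P) = (7-2)/(7-0) = 0.7143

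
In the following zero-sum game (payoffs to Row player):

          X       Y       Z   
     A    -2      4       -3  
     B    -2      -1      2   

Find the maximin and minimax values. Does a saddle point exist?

Maximin = -2, Minimax = -2, Saddle: True

Work:
Row minimums: [-3, -2] → maximin = -2
Column maximums: [-2, 4, 2] → minimax = -2
Saddle point exists! Game value = -2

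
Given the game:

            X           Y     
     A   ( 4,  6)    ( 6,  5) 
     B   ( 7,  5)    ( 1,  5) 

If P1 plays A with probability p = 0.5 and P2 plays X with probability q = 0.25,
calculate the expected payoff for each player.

E[P1] = 4.0, E[P2] = 5.125

Work:
E[P1] = p·q·π₁(A,X) + p·(1-q)·π₁(A,Y) + (1-p)·q·π₁(B,X) + (1-p)·(1-q)·π₁(B,Y)
= 0.5·0.25·4 + 0.5·0.75·6 + 0.5·0.25·7 + 0.5·0.75·1
= 4.0

E[P2] = 5.125 (similar calculation)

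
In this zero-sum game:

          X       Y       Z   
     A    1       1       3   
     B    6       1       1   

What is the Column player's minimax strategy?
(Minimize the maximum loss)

Column should play Y, value = 1

Work:
Column player minimizes Row's maximum payoff:
Column X: max payoff to Row = 6
Column Y: max payoff to Row = 1
Column Z: max payoff to Row = 3
Minimum is 1, achieved by column Y.
Minimax strategy: Y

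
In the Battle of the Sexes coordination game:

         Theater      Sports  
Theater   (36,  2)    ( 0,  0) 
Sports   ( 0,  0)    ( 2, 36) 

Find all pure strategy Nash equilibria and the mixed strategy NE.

Pure NE: (Theater, Theater) and (Sports, Sports); Mixed NE: p = 0.9474, q = 0.0526

Work:
Check pure NE:
(Theater, Theater): (36, 2) - no unilateral deviation beneficial
(Sports, Sports): (2, 36) - no unilateral deviation beneficial
Mixed NE: P1 plays Theater with p = 0.9474, P2 plays Theater with q = 0.0526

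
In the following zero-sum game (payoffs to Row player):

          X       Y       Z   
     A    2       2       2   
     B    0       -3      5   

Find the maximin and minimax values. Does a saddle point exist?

Maximin = 2, Minimax = 2, Saddle: True

Work:
Row minimums: [2, -3] → maximin = 2
Column maximums: [2, 2, 5] → minimax = 2
Saddle point exists! Game value = 2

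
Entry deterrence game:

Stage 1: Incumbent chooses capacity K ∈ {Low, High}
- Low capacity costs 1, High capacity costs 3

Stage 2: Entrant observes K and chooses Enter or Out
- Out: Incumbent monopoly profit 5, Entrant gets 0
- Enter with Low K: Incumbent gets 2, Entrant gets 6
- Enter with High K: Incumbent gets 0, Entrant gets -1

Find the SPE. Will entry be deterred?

SPE: (High, Enter|Low, Out|High); Entry deterred. Incumbent net profit = 2

Work:
After Low K: Entrant enters (6 > 0)
After High K: Entrant stays out (-1 < 0)
Incumbent: Low → 2−1=1, High → 5−3=2
Incumbent chooses High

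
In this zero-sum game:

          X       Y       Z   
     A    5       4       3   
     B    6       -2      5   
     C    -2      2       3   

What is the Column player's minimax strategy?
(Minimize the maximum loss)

Column should play Y, value = 4

Work:
Column player minimizes Row's maximum payoff:
Column X: max payoff to Row = 6
Column Y: max payoff to Row = 4
Column Z: max payoff to Row = 5
Minimum is 4, achieved by column Y.
Minimax strategy: Y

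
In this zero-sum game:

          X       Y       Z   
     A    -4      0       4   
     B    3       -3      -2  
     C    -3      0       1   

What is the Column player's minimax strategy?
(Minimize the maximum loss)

Column should play Y, value = 0

Work:
Column player minimizes Row's maximum payoff:
Column X: max payoff to Row = 3
Column Y: max payoff to Row = 0
Column Z: max payoff to Row = 4
Minimum is 0, achieved by column Y.
Minimax strategy: Y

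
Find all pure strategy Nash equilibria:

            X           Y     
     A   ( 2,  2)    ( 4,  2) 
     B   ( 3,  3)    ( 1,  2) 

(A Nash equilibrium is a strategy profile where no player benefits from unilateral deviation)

Nash equilibrium: (A, Y), (B, X)

Work:
Best responses:
  P1 vs X: payoffs [2, 3] → best response B (payoff 3)
  P1 vs Y: payoffs [4, 1] → best response A (payoff 4)
  P2 vs A: payoffs [2, 2] → best response X/Y (payoff 2)
  P2 vs B: payoffs [3, 2] → best response X (payoff 3)
Mutual best responses: (A,Y), (B,X) → Nash equilibria.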